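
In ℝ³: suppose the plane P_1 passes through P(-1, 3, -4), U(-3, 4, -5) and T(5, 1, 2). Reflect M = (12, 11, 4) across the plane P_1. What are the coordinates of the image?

(0, -7, 10)

PU = (-2, 1, -1), PT = (6, -2, 6); a normal to P_1 is PU × PT = (4, 6, -2).
Using P: P_1 has equation 4x + 6y - 2z = 22.
λ = (n·M − d)/|n|² = (106 − 22)/56 = 3/2.
Reflection = M − 2λn = (12, 11, 4) − 3·(4, 6, -2) = (0, -7, 10).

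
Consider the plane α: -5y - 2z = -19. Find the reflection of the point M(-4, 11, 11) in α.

λ = (n·M − d)/|n|² = (-77 − (-19))/29 = -2.
Reflection = M − 2λn = (-4, 11, 11) − (-4)·(0, -5, -2) = (-4, -9, 3).

(-4, -9, 3)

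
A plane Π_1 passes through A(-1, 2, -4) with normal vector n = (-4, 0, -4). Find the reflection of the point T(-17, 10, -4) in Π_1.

Π_1: n·r = n·A gives -4x - 4z = 20.
λ = (n·T − d)/|n|² = (84 − 20)/32 = 2.
Reflection = T − 2λn = (-17, 10, -4) − 4·(-4, 0, -4) = (-1, 10, 12).

(-1, 10, 12)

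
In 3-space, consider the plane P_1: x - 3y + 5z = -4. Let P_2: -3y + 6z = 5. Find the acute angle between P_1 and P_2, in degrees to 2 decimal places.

10.67

cos θ = |n₁·n₂| / (|n₁||n₂|) = |39| / (√35 · √45).
θ = arccos(0.98271) ≈ 10.67°.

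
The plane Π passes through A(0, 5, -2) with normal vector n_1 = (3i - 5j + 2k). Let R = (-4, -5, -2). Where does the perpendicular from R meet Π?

(-7, 0, -4)

Π: n_1·r = n_1·A gives 3x - 5y + 2z = -29.
Foot = R − λn with λ = (n·R − d)/|n|² = (9 − (-29))/38 = 1.
Foot = (-4, -5, -2) − 1·(3, -5, 2) = (-7, 0, -4).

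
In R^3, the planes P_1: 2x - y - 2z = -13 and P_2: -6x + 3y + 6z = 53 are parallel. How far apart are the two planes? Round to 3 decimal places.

Rescale P_2 by 1/(-3): 2x - y - 2z = -53/3. Then distance = |-13 − (-53/3)| / √9 ≈ 1.556.

1.556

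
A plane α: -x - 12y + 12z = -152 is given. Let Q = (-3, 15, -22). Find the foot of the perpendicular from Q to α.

Foot = Q − λn with λ = (n·Q − d)/|n|² = (-441 − (-152))/289 = -1.
Foot = (-3, 15, -22) − (-1)·(-1, -12, 12) = (-4, 3, -10).

(-4, 3, -10)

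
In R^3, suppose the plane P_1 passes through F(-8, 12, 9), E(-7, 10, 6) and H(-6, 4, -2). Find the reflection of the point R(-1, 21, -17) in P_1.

(11, -9, 7)

FE = (1, -2, -3), FH = (2, -8, -11); a normal to P_1 is FE × FH = (-2, 5, -4).
Using F: P_1 has equation -2x + 5y - 4z = 40.
λ = (n·R − d)/|n|² = (175 − 40)/45 = 3.
Reflection = R − 2λn = (-1, 21, -17) − 6·(-2, 5, -4) = (11, -9, 7).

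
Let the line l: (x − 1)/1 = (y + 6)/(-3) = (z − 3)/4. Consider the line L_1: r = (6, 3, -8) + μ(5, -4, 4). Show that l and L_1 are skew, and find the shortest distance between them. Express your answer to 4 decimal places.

2.1691

l has direction (1, -3, 4) through (1, -6, 3).
Common perpendicular direction n = (1, -3, 4) × (5, -4, 4) = (4, 16, 11).
With w = (6, 3, -8) − (1, -6, 3) = (5, 9, -11), w · n = 43.
Since n ≠ 0 the lines are not parallel, and w · n = 43 ≠ 0 so they do not intersect; hence they are skew.
Distance = |w · n| / |n| = |43| / √393 ≈ 2.1691.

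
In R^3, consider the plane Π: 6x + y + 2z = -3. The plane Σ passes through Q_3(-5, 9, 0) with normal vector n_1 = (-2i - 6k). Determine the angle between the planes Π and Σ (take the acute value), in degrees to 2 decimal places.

53.66

Σ: n_1·r = n_1·Q_3 gives -2x - 6z = 10.
cos θ = |n₁·n₂| / (|n₁||n₂|) = |-24| / (√41 · √40).
θ = arccos(0.59264) ≈ 53.66°.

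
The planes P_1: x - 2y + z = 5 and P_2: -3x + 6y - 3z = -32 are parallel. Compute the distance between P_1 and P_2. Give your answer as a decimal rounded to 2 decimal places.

Rescale P_2 by 1/(-3): x - 2y + z = 32/3. Then distance = |5 − (32/3)| / √6 ≈ 2.31.

2.31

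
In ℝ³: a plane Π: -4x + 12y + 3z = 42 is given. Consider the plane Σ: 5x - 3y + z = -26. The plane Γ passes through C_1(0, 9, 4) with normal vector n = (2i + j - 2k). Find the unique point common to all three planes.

(-3, 3, -2)

Γ: n·r = n·C_1 gives 2x + y - 2z = 1.
Solving the 3×3 linear system -4x + 12y + 3z = 42, 5x - 3y + z = -26, 2x + y - 2z = 1 (e.g. by elimination or Cramer's rule, determinant = 157) gives (-3, 3, -2).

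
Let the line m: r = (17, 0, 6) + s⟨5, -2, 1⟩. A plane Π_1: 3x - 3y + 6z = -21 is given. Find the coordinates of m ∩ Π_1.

Substitute r = (17, 0, 6) + t(5, -2, 1) into the plane: 87 + 27t = -21, so t = -4.
Intersection: (17, 0, 6) + (-4)·(5, -2, 1) = (-3, 8, 2).

(-3, 8, 2)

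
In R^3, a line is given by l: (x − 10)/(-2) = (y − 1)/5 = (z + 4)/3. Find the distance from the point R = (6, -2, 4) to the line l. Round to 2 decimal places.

l has direction (-2, 5, 3) through (10, 1, -4).
Taking (10, 1, -4) on l with direction v = (-2, 5, 3): w = R − (10, 1, -4) = (-4, -3, 8), and w × v = (-49, -4, -26).
Distance = |w × v| / |v| = √3093 / √38 ≈ 9.02.

9.02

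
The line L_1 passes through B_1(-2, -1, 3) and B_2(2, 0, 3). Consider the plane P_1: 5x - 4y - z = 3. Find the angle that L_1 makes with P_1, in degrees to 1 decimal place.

A direction vector for L_1 is B_2 − B_1 = (4, 1, 0).
sin θ = |n·v| / (|n||v|) = |16| / (√42 · √17) = 0.59878.
θ ≈ 36.8°.

36.8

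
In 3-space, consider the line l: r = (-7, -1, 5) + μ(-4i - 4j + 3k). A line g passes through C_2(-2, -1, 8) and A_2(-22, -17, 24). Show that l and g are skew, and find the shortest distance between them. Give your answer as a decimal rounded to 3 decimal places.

A direction vector for g is A_2 − C_2 = (-20, -16, 16).
Common perpendicular direction n = (-4, -4, 3) × (-20, -16, 16) = (-16, 4, -16).
With w = (-2, -1, 8) − (-7, -1, 5) = (5, 0, 3), w · n = -128.
Since n ≠ 0 the lines are not parallel, and w · n = -128 ≠ 0 so they do not intersect; hence they are skew.
Distance = |w · n| / |n| = |-128| / √528 ≈ 5.570.

5.570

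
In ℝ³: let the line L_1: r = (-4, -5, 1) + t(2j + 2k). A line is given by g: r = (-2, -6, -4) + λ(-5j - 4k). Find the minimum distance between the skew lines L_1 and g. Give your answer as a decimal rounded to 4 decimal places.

Common perpendicular direction n = (0, 2, 2) × (0, -5, -4) = (2, 0, 0).
With w = (-2, -6, -4) − (-4, -5, 1) = (2, -1, -5), w · n = 4.
Distance = |w · n| / |n| = |4| / √4 ≈ 2.0000.

2.0000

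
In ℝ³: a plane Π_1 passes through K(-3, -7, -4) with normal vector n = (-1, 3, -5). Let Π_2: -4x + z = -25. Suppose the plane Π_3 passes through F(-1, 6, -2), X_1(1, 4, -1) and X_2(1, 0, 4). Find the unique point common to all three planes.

(6, 1, -1)

Π_1: n·r = n·K gives -x + 3y - 5z = 2.
FX_1 = (2, -2, 1), FX_2 = (2, -6, 6); a normal to Π_3 is FX_1 × FX_2 = (-6, -10, -8).
Using F: Π_3 has equation -6x - 10y - 8z = -38.
Solving the 3×3 linear system -x + 3y - 5z = 2, -4x + z = -25, -6x - 10y - 8z = -38 (e.g. by elimination or Cramer's rule, determinant = -324) gives (6, 1, -1).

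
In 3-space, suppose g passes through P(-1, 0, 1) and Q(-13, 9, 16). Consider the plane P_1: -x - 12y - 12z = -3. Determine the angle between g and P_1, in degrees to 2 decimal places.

A direction vector for g is Q − P = (-12, 9, 15).
sin θ = |n·v| / (|n||v|) = |-276| / (√289 · √450) = 0.76534.
θ ≈ 49.94°.

49.94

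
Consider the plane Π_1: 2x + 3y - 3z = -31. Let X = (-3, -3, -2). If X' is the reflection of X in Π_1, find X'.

(-7, -9, 4)

λ = (n·X − d)/|n|² = (-9 − (-31))/22 = 1.
Reflection = X − 2λn = (-3, -3, -2) − 2·(2, 3, -3) = (-7, -9, 4).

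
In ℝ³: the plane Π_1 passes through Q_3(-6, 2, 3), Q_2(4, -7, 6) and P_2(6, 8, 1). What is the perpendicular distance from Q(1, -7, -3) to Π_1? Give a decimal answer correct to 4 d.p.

8.5381

Q_3Q_2 = (10, -9, 3), Q_3P_2 = (12, 6, -2); a normal to Π_1 is Q_3Q_2 × Q_3P_2 = (0, 56, 168).
Using Q_3: Π_1 has equation 56y + 168z = 616.
n·Q − d = (0)·(1) + (56)·(-7) + (168)·(-3) − 616 = -1512; |n| = √31360.
Distance = |-1512| / √31360 = 1512/√31360 ≈ 8.5381.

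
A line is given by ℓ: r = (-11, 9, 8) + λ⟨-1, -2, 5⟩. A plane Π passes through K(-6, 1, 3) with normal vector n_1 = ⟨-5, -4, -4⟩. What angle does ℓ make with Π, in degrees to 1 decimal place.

Π: n_1·r = n_1·K gives -5x - 4y - 4z = 14.
sin θ = |n·v| / (|n||v|) = |-7| / (√57 · √30) = 0.16928.
θ ≈ 9.7°.

9.7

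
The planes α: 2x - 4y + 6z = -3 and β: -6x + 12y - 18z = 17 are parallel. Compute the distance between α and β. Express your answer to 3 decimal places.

0.356

Rescale β by 1/(-3): 2x - 4y + 6z = -17/3. Then distance = |-3 − (-17/3)| / √56 ≈ 0.356.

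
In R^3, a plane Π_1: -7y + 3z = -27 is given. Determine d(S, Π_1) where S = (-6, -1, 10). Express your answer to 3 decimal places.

n·S − d = (0)·(-6) + (-7)·(-1) + (3)·(10) − (-27) = 64; |n| = √58.
Distance = |64| / √58 = 64/√58 ≈ 8.404.

8.404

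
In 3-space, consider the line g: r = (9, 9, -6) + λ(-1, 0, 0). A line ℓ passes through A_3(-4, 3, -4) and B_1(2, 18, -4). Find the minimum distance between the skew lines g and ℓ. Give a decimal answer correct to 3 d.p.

A direction vector for ℓ is B_1 − A_3 = (6, 15, 0).
Common perpendicular direction n = (-1, 0, 0) × (6, 15, 0) = (0, 0, -15).
With w = (-4, 3, -4) − (9, 9, -6) = (-13, -6, 2), w · n = -30.
Distance = |w · n| / |n| = |-30| / √225 ≈ 2.000.

2.000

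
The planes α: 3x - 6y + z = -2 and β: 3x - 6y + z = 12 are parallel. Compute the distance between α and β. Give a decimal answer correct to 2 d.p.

2.06

Same normal n = (3, -6, 1) with |n| = √46; distance = |-2 − 12| / |n| = 14/√46 ≈ 2.06.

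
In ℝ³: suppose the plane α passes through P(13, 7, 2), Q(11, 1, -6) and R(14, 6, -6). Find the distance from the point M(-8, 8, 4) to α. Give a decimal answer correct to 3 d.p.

17.917

PQ = (-2, -6, -8), PR = (1, -1, -8); a normal to α is PQ × PR = (40, -24, 8).
Using P: α has equation 40x - 24y + 8z = 368.
n·M − d = (40)·(-8) + (-24)·(8) + (8)·(4) − 368 = -848; |n| = √2240.
Distance = |-848| / √2240 = 848/√2240 ≈ 17.917.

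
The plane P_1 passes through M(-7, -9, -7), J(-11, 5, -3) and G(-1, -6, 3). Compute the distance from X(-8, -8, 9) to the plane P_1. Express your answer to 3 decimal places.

9.285

MJ = (-4, 14, 4), MG = (6, 3, 10); a normal to P_1 is MJ × MG = (128, 64, -96).
Using M: P_1 has equation 128x + 64y - 96z = -800.
n·X − d = (128)·(-8) + (64)·(-8) + (-96)·(9) − (-800) = -1600; |n| = √29696.
Distance = |-1600| / √29696 = 1600/√29696 ≈ 9.285.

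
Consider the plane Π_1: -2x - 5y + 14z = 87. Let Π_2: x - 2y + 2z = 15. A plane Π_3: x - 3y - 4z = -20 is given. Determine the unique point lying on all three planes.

Solving the 3×3 linear system -2x - 5y + 14z = 87, x - 2y + 2z = 15, x - 3y - 4z = -20 (e.g. by elimination or Cramer's rule, determinant = -72) gives (1, -1, 6).

(1, -1, 6)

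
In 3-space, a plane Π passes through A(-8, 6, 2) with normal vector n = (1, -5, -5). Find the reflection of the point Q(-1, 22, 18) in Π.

Π: n·r = n·A gives x - 5y - 5z = -48.
λ = (n·Q − d)/|n|² = (-201 − (-48))/51 = -3.
Reflection = Q − 2λn = (-1, 22, 18) − (-6)·(1, -5, -5) = (5, -8, -12).

(5, -8, -12)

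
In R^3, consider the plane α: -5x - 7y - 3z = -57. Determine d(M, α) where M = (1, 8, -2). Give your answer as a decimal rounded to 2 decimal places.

n·M − d = (-5)·(1) + (-7)·(8) + (-3)·(-2) − (-57) = 2; |n| = √83.
Distance = |2| / √83 = 2/√83 ≈ 0.22.

0.22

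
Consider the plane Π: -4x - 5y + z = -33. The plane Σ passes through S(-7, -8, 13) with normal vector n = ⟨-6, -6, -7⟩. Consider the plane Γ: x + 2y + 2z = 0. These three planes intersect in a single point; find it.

(2, 4, -5)

Σ: n·r = n·S gives -6x - 6y - 7z = -1.
Solving the 3×3 linear system -4x - 5y + z = -33, -6x - 6y - 7z = -1, x + 2y + 2z = 0 (e.g. by elimination or Cramer's rule, determinant = -39) gives (2, 4, -5).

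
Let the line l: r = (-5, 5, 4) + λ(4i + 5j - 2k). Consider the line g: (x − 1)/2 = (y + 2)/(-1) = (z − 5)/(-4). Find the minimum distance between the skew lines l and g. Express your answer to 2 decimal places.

g has direction (2, -1, -4) through (1, -2, 5).
Common perpendicular direction n = (4, 5, -2) × (2, -1, -4) = (-22, 12, -14).
With w = (1, -2, 5) − (-5, 5, 4) = (6, -7, 1), w · n = -230.
Distance = |w · n| / |n| = |-230| / √824 ≈ 8.01.

8.01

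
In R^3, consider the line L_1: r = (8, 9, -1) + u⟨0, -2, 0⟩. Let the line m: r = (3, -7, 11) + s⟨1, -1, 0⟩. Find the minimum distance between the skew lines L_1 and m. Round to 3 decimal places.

12.000

Common perpendicular direction n = (0, -2, 0) × (1, -1, 0) = (0, 0, 2).
With w = (3, -7, 11) − (8, 9, -1) = (-5, -16, 12), w · n = 24.
Distance = |w · n| / |n| = |24| / √4 ≈ 12.000.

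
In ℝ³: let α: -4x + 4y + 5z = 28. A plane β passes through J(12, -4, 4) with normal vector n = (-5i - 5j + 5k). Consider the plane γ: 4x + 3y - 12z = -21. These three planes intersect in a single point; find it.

β: n·r = n·J gives -5x - 5y + 5z = -20.
Solving the 3×3 linear system -4x + 4y + 5z = 28, -5x - 5y + 5z = -20, 4x + 3y - 12z = -21 (e.g. by elimination or Cramer's rule, determinant = -315) gives (3, 5, 4).

(3, 5, 4)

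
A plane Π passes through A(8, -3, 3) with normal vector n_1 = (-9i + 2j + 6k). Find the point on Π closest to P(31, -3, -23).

Π: n_1·r = n_1·A gives -9x + 2y + 6z = -60.
Foot = P − λn with λ = (n·P − d)/|n|² = (-423 − (-60))/121 = -3.
Foot = (31, -3, -23) − (-3)·(-9, 2, 6) = (4, 3, -5).

(4, 3, -5)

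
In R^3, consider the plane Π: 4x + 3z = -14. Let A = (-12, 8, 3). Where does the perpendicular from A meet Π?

(-8, 8, 6)

Foot = A − λn with λ = (n·A − d)/|n|² = (-39 − (-14))/25 = -1.
Foot = (-12, 8, 3) − (-1)·(4, 0, 3) = (-8, 8, 6).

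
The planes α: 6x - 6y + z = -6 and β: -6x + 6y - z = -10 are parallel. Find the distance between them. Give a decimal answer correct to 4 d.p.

Rescale β by 1/(-1): 6x - 6y + z = 10. Then distance = |-6 − 10| / √73 ≈ 1.8727.

1.8727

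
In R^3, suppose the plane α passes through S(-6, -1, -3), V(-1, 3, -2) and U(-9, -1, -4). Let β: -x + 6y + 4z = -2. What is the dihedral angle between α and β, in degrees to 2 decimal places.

46.65

SV = (5, 4, 1), SU = (-3, 0, -1); a normal to α is SV × SU = (-4, 2, 12).
Using S: α has equation -4x + 2y + 12z = -14.
cos θ = |n₁·n₂| / (|n₁||n₂|) = |64| / (√164 · √53).
θ = arccos(0.68647) ≈ 46.65°.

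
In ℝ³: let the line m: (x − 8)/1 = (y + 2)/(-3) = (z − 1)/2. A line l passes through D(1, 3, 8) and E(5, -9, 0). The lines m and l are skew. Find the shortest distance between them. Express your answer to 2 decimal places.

5.06

m has direction (1, -3, 2) through (8, -2, 1).
A direction vector for l is E − D = (4, -12, -8).
Common perpendicular direction n = (1, -3, 2) × (4, -12, -8) = (48, 16, 0).
With w = (1, 3, 8) − (8, -2, 1) = (-7, 5, 7), w · n = -256.
Distance = |w · n| / |n| = |-256| / √2560 ≈ 5.06.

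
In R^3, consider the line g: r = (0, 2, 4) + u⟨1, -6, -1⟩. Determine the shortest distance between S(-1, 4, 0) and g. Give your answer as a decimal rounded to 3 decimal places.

Taking (0, 2, 4) on g with direction v = (1, -6, -1): w = S − (0, 2, 4) = (-1, 2, -4), and w × v = (-26, -5, 4).
Distance = |w × v| / |v| = √717 / √38 ≈ 4.344.

4.344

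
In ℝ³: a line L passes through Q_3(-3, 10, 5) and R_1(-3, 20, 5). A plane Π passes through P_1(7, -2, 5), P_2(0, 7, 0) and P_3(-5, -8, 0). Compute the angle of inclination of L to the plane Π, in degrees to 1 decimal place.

A direction vector for L is R_1 − Q_3 = (0, 10, 0).
P_1P_2 = (-7, 9, -5), P_1P_3 = (-12, -6, -5); a normal to Π is P_1P_2 × P_1P_3 = (-75, 25, 150).
Using P_1: Π has equation -75x + 25y + 150z = 175.
sin θ = |n·v| / (|n||v|) = |250| / (√28750 · √100) = 0.14744.
θ ≈ 8.5°.

8.5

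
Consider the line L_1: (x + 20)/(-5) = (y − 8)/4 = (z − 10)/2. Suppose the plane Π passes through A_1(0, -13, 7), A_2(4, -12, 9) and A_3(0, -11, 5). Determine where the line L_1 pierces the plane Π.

L_1 has direction (-5, 4, 2) through (-20, 8, 10).
A_1A_2 = (4, 1, 2), A_1A_3 = (0, 2, -2); a normal to Π is A_1A_2 × A_1A_3 = (-6, 8, 8).
Using A_1: Π has equation -6x + 8y + 8z = -48.
Substitute r = (-20, 8, 10) + t(-5, 4, 2) into the plane: 264 + 78t = -48, so t = -4.
Intersection: (-20, 8, 10) + (-4)·(-5, 4, 2) = (0, -8, 2).

(0, -8, 2)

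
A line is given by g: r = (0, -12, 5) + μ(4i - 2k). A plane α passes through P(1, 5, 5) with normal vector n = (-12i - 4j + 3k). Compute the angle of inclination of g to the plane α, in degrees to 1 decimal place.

α: n·r = n·P gives -12x - 4y + 3z = -17.
sin θ = |n·v| / (|n||v|) = |-54| / (√169 · √20) = 0.92883.
θ ≈ 68.3°.

68.3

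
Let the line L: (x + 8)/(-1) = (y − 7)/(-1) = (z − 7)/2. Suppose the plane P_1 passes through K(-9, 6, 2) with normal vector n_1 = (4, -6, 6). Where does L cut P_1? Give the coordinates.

L has direction (-1, -1, 2) through (-8, 7, 7).
P_1: n_1·r = n_1·K gives 4x - 6y + 6z = -60.
Substitute r = (-8, 7, 7) + t(-1, -1, 2) into the plane: -32 + 14t = -60, so t = -2.
Intersection: (-8, 7, 7) + (-2)·(-1, -1, 2) = (-6, 9, 3).

(-6, 9, 3)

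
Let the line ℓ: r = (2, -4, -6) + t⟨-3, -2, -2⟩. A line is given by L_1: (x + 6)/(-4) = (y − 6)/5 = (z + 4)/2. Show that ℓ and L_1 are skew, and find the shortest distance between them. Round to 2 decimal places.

1.67

L_1 has direction (-4, 5, 2) through (-6, 6, -4).
Common perpendicular direction n = (-3, -2, -2) × (-4, 5, 2) = (6, 14, -23).
With w = (-6, 6, -4) − (2, -4, -6) = (-8, 10, 2), w · n = 46.
Since n ≠ 0 the lines are not parallel, and w · n = 46 ≠ 0 so they do not intersect; hence they are skew.
Distance = |w · n| / |n| = |46| / √761 ≈ 1.67.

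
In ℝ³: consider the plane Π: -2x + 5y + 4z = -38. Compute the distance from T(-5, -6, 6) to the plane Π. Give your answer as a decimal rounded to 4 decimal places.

n·T − d = (-2)·(-5) + (5)·(-6) + (4)·(6) − (-38) = 42; |n| = √45.
Distance = |42| / √45 = 42/√45 ≈ 6.2610.

6.2610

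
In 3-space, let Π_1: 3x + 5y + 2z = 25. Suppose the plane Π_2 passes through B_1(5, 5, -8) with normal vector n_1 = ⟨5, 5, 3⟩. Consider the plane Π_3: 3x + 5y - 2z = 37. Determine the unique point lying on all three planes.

Π_2: n_1·r = n_1·B_1 gives 5x + 5y + 3z = 26.
Solving the 3×3 linear system 3x + 5y + 2z = 25, 5x + 5y + 3z = 26, 3x + 5y - 2z = 37 (e.g. by elimination or Cramer's rule, determinant = 40) gives (2, 5, -3).

(2, 5, -3)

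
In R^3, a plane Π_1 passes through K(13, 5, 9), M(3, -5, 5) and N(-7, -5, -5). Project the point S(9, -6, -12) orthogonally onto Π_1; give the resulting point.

KM = (-10, -10, -4), KN = (-20, -10, -14); a normal to Π_1 is KM × KN = (100, -60, -100).
Using K: Π_1 has equation 100x - 60y - 100z = 100.
Foot = S − λn with λ = (n·S − d)/|n|² = (2460 − 100)/23600 = 1/10.
Foot = (9, -6, -12) − (1/10)·(100, -60, -100) = (-1, 0, -2).

(-1, 0, -2)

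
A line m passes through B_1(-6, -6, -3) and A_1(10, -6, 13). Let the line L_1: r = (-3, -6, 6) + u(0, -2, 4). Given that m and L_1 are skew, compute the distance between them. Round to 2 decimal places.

2.45

A direction vector for m is A_1 − B_1 = (16, 0, 16).
Common perpendicular direction n = (16, 0, 16) × (0, -2, 4) = (32, -64, -32).
With w = (-3, -6, 6) − (-6, -6, -3) = (3, 0, 9), w · n = -192.
Distance = |w · n| / |n| = |-192| / √6144 ≈ 2.45.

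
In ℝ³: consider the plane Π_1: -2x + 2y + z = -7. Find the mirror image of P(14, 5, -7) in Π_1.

(6, 13, -3)

λ = (n·P − d)/|n|² = (-25 − (-7))/9 = -2.
Reflection = P − 2λn = (14, 5, -7) − (-4)·(-2, 2, 1) = (6, 13, -3).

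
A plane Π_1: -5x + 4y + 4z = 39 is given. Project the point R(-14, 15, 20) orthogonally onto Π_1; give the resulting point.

Foot = R − λn with λ = (n·R − d)/|n|² = (210 − 39)/57 = 3.
Foot = (-14, 15, 20) − 3·(-5, 4, 4) = (1, 3, 8).

(1, 3, 8)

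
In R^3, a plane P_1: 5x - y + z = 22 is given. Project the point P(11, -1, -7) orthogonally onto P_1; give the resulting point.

(6, 0, -8)

Foot = P − λn with λ = (n·P − d)/|n|² = (49 − 22)/27 = 1.
Foot = (11, -1, -7) − 1·(5, -1, 1) = (6, 0, -8).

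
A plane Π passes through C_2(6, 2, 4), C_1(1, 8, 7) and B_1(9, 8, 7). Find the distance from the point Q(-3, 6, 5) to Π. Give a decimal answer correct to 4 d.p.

0.8944

C_2C_1 = (-5, 6, 3), C_2B_1 = (3, 6, 3); a normal to Π is C_2C_1 × C_2B_1 = (0, 24, -48).
Using C_2: Π has equation 24y - 48z = -144.
n·Q − d = (0)·(-3) + (24)·(6) + (-48)·(5) − (-144) = 48; |n| = √2880.
Distance = |48| / √2880 = 48/√2880 ≈ 0.8944.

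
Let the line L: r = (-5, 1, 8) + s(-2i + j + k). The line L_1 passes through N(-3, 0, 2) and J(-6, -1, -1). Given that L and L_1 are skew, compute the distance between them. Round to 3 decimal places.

A direction vector for L_1 is J − N = (-3, -1, -3).
Common perpendicular direction n = (-2, 1, 1) × (-3, -1, -3) = (-2, -9, 5).
With w = (-3, 0, 2) − (-5, 1, 8) = (2, -1, -6), w · n = -25.
Distance = |w · n| / |n| = |-25| / √110 ≈ 2.384.

2.384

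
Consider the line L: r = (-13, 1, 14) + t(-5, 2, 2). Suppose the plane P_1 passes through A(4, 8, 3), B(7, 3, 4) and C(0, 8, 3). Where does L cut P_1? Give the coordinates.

AB = (3, -5, 1), AC = (-4, 0, 0); a normal to P_1 is AB × AC = (0, -4, -20).
Using A: P_1 has equation -4y - 20z = -92.
Substitute r = (-13, 1, 14) + t(-5, 2, 2) into the plane: -284 + (-48)t = -92, so t = -4.
Intersection: (-13, 1, 14) + (-4)·(-5, 2, 2) = (7, -7, 6).

(7, -7, 6)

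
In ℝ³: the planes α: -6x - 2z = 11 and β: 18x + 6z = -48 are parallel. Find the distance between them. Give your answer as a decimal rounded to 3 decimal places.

0.791

Rescale β by 1/(-3): -6x - 2z = 16. Then distance = |11 − 16| / √40 ≈ 0.791.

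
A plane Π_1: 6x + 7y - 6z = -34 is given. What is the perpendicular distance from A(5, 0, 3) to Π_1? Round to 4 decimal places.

n·A − d = (6)·(5) + (7)·(0) + (-6)·(3) − (-34) = 46; |n| = √121.
Distance = |46| / √121 = 46/√121 ≈ 4.1818.

4.1818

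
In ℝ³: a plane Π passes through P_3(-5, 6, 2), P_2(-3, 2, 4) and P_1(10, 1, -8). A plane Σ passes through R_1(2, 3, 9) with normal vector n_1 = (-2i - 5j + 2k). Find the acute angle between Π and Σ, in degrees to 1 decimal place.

P_3P_2 = (2, -4, 2), P_3P_1 = (15, -5, -10); a normal to Π is P_3P_2 × P_3P_1 = (50, 50, 50).
Using P_3: Π has equation 50x + 50y + 50z = 150.
Σ: n_1·r = n_1·R_1 gives -2x - 5y + 2z = -1.
cos θ = |n₁·n₂| / (|n₁||n₂|) = |-250| / (√7500 · √33).
θ = arccos(0.50252) ≈ 59.8°.

59.8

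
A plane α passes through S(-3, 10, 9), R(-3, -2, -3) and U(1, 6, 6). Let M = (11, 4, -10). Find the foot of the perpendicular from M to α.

(9, -4, -2)

SR = (0, -12, -12), SU = (4, -4, -3); a normal to α is SR × SU = (-12, -48, 48).
Using S: α has equation -12x - 48y + 48z = -12.
Foot = M − λn with λ = (n·M − d)/|n|² = (-804 − (-12))/4752 = -1/6.
Foot = (11, 4, -10) − (-1/6)·(-12, -48, 48) = (9, -4, -2).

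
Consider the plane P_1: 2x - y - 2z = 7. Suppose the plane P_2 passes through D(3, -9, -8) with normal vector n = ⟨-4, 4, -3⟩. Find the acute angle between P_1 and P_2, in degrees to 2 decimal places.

P_2: n·r = n·D gives -4x + 4y - 3z = -24.
cos θ = |n₁·n₂| / (|n₁||n₂|) = |-6| / (√9 · √41).
θ = arccos(0.31235) ≈ 71.80°.

71.80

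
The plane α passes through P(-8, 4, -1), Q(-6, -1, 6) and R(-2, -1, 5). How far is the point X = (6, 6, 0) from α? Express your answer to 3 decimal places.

4.121

PQ = (2, -5, 7), PR = (6, -5, 6); a normal to α is PQ × PR = (5, 30, 20).
Using P: α has equation 5x + 30y + 20z = 60.
n·X − d = (5)·(6) + (30)·(6) + (20)·(0) − 60 = 150; |n| = √1325.
Distance = |150| / √1325 = 150/√1325 ≈ 4.121.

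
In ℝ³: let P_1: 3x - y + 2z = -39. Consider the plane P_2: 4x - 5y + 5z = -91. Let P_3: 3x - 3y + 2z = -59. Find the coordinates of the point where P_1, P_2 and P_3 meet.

(-9, 10, -1)

Solving the 3×3 linear system 3x - y + 2z = -39, 4x - 5y + 5z = -91, 3x - 3y + 2z = -59 (e.g. by elimination or Cramer's rule, determinant = 14) gives (-9, 10, -1).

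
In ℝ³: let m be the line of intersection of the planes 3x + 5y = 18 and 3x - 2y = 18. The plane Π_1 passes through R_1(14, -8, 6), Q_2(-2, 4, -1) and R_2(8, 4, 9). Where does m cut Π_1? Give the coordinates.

(6, 0, 4)

Direction of m: (3, 5, 0) × (3, -2, 0) = (0, 0, -21).
A point on m: solving the two plane equations with z = 16 gives (6, 0, 16).
R_1Q_2 = (-16, 12, -7), R_1R_2 = (-6, 12, 3); a normal to Π_1 is R_1Q_2 × R_1R_2 = (120, 90, -120).
Using R_1: Π_1 has equation 120x + 90y - 120z = 240.
Substitute r = (6, 0, 16) + t(0, 0, -21) into the plane: -1200 + 2520t = 240, so t = 4/7.
Intersection: (6, 0, 16) + (4/7)·(0, 0, -21) = (6, 0, 4).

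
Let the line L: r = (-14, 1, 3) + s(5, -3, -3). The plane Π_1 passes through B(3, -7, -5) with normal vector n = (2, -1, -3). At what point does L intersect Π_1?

Π_1: n·r = n·B gives 2x - y - 3z = 28.
Substitute r = (-14, 1, 3) + t(5, -3, -3) into the plane: -38 + 22t = 28, so t = 3.
Intersection: (-14, 1, 3) + 3·(5, -3, -3) = (1, -8, -6).

(1, -8, -6)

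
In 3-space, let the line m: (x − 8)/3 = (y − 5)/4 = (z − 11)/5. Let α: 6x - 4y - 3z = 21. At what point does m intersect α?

(2, -3, 1)

m has direction (3, 4, 5) through (8, 5, 11).
Substitute r = (8, 5, 11) + t(3, 4, 5) into the plane: -5 + (-13)t = 21, so t = -2.
Intersection: (8, 5, 11) + (-2)·(3, 4, 5) = (2, -3, 1).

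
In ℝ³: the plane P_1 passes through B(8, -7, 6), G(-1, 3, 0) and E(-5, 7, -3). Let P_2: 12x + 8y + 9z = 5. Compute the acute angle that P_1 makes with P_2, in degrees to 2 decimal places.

BG = (-9, 10, -6), BE = (-13, 14, -9); a normal to P_1 is BG × BE = (-6, -3, 4).
Using B: P_1 has equation -6x - 3y + 4z = -3.
cos θ = |n₁·n₂| / (|n₁||n₂|) = |-60| / (√61 · √289).
θ = arccos(0.45189) ≈ 63.13°.

63.13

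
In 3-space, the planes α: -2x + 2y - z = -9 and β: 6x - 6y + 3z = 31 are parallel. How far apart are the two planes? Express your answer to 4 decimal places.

Rescale β by 1/(-3): -2x + 2y - z = -31/3. Then distance = |-9 − (-31/3)| / √9 ≈ 0.4444.

0.4444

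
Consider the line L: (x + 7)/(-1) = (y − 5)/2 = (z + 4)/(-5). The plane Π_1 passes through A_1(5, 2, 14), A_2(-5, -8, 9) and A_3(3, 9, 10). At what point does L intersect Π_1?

L has direction (-1, 2, -5) through (-7, 5, -4).
A_1A_2 = (-10, -10, -5), A_1A_3 = (-2, 7, -4); a normal to Π_1 is A_1A_2 × A_1A_3 = (75, -30, -90).
Using A_1: Π_1 has equation 75x - 30y - 90z = -945.
Substitute r = (-7, 5, -4) + t(-1, 2, -5) into the plane: -315 + 315t = -945, so t = -2.
Intersection: (-7, 5, -4) + (-2)·(-1, 2, -5) = (-5, 1, 6).

(-5, 1, 6)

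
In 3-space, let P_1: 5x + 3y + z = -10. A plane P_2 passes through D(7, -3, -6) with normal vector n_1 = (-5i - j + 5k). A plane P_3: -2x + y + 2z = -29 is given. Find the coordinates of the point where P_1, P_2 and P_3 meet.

P_2: n_1·r = n_1·D gives -5x - y + 5z = -62.
Solving the 3×3 linear system 5x + 3y + z = -10, -5x - y + 5z = -62, -2x + y + 2z = -29 (e.g. by elimination or Cramer's rule, determinant = -42) gives (2, -3, -11).

(2, -3, -11)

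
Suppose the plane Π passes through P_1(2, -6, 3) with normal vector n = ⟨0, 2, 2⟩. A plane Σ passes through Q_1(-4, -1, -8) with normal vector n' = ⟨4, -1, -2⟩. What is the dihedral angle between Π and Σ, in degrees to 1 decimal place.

Π: n·r = n·P_1 gives 2y + 2z = -6.
Σ: n'·r = n'·Q_1 gives 4x - y - 2z = 1.
cos θ = |n₁·n₂| / (|n₁||n₂|) = |-6| / (√8 · √21).
θ = arccos(0.46291) ≈ 62.4°.

62.4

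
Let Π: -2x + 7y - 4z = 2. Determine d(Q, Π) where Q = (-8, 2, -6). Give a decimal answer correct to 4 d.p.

n·Q − d = (-2)·(-8) + (7)·(2) + (-4)·(-6) − 2 = 52; |n| = √69.
Distance = |52| / √69 = 52/√69 ≈ 6.2601.

6.2601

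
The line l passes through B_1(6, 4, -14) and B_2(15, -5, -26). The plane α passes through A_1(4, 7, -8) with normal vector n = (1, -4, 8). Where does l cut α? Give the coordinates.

A direction vector for l is B_2 − B_1 = (9, -9, -12).
α: n·r = n·A_1 gives x - 4y + 8z = -88.
Substitute r = (6, 4, -14) + t(9, -9, -12) into the plane: -122 + (-51)t = -88, so t = -2/3.
Intersection: (6, 4, -14) + (-2/3)·(9, -9, -12) = (0, 10, -6).

(0, 10, -6)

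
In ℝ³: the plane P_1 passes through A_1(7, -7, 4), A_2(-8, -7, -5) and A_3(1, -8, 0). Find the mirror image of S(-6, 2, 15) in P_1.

(6, 10, -5)

A_1A_2 = (-15, 0, -9), A_1A_3 = (-6, -1, -4); a normal to P_1 is A_1A_2 × A_1A_3 = (-9, -6, 15).
Using A_1: P_1 has equation -9x - 6y + 15z = 39.
λ = (n·S − d)/|n|² = (267 − 39)/342 = 2/3.
Reflection = S − 2λn = (-6, 2, 15) − (4/3)·(-9, -6, 15) = (6, 10, -5).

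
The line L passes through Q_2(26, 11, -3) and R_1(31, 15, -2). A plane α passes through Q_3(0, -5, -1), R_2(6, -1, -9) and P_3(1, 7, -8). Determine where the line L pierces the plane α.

A direction vector for L is R_1 − Q_2 = (5, 4, 1).
Q_3R_2 = (6, 4, -8), Q_3P_3 = (1, 12, -7); a normal to α is Q_3R_2 × Q_3P_3 = (68, 34, 68).
Using Q_3: α has equation 68x + 34y + 68z = -238.
Substitute r = (26, 11, -3) + t(5, 4, 1) into the plane: 1938 + 544t = -238, so t = -4.
Intersection: (26, 11, -3) + (-4)·(5, 4, 1) = (6, -5, -7).

(6, -5, -7)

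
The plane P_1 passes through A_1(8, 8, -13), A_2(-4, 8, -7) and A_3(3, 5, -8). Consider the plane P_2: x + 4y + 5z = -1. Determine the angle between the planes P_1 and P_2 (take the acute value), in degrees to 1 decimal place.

12.2

A_1A_2 = (-12, 0, 6), A_1A_3 = (-5, -3, 5); a normal to P_1 is A_1A_2 × A_1A_3 = (18, 30, 36).
Using A_1: P_1 has equation 18x + 30y + 36z = -84.
cos θ = |n₁·n₂| / (|n₁||n₂|) = |318| / (√2520 · √42).
θ = arccos(0.97747) ≈ 12.2°.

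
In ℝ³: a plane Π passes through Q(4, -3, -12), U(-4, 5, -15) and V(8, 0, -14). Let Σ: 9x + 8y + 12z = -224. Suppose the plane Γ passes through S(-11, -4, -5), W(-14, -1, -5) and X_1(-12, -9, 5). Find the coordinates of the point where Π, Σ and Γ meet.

(-8, -4, -10)

QU = (-8, 8, -3), QV = (4, 3, -2); a normal to Π is QU × QV = (-7, -28, -56).
Using Q: Π has equation -7x - 28y - 56z = 728.
SW = (-3, 3, 0), SX_1 = (-1, -5, 10); a normal to Γ is SW × SX_1 = (30, 30, 18).
Using S: Γ has equation 30x + 30y + 18z = -540.
Solving the 3×3 linear system -7x - 28y - 56z = 728, 9x + 8y + 12z = -224, 30x + 30y + 18z = -540 (e.g. by elimination or Cramer's rule, determinant = -5712) gives (-8, -4, -10).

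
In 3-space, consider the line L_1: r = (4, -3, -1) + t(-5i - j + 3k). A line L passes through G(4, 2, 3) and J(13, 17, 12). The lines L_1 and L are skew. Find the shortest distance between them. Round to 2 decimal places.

0.86

A direction vector for L is J − G = (9, 15, 9).
Common perpendicular direction n = (-5, -1, 3) × (9, 15, 9) = (-54, 72, -66).
With w = (4, 2, 3) − (4, -3, -1) = (0, 5, 4), w · n = 96.
Distance = |w · n| / |n| = |96| / √12456 ≈ 0.86.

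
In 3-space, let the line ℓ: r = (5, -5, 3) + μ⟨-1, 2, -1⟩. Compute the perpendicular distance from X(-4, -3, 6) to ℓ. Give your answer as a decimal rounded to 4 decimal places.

Taking (5, -5, 3) on ℓ with direction v = (-1, 2, -1): w = X − (5, -5, 3) = (-9, 2, 3), and w × v = (-8, -12, -16).
Distance = |w × v| / |v| = √464 / √6 ≈ 8.7939.

8.7939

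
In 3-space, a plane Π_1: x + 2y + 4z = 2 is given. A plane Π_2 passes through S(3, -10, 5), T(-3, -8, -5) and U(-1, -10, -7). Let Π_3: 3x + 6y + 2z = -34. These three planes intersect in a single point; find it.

(-4, -5, 4)

ST = (-6, 2, -10), SU = (-4, 0, -12); a normal to Π_2 is ST × SU = (-24, -32, 8).
Using S: Π_2 has equation -24x - 32y + 8z = 288.
Solving the 3×3 linear system x + 2y + 4z = 2, -24x - 32y + 8z = 288, 3x + 6y + 2z = -34 (e.g. by elimination or Cramer's rule, determinant = -160) gives (-4, -5, 4).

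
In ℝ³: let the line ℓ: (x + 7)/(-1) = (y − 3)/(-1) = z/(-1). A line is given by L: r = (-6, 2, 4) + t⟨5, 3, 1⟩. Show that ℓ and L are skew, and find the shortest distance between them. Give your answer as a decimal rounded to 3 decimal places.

2.858

ℓ has direction (-1, -1, -1) through (-7, 3, 0).
Common perpendicular direction n = (-1, -1, -1) × (5, 3, 1) = (2, -4, 2).
With w = (-6, 2, 4) − (-7, 3, 0) = (1, -1, 4), w · n = 14.
Since n ≠ 0 the lines are not parallel, and w · n = 14 ≠ 0 so they do not intersect; hence they are skew.
Distance = |w · n| / |n| = |14| / √24 ≈ 2.858.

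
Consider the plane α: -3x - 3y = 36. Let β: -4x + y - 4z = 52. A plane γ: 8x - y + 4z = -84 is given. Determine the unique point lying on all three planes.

Solving the 3×3 linear system -3x - 3y = 36, -4x + y - 4z = 52, 8x - y + 4z = -84 (e.g. by elimination or Cramer's rule, determinant = 48) gives (-8, -4, -6).

(-8, -4, -6)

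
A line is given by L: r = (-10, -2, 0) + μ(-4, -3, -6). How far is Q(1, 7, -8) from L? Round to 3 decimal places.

Taking (-10, -2, 0) on L with direction v = (-4, -3, -6): w = Q − (-10, -2, 0) = (11, 9, -8), and w × v = (-78, 98, 3).
Distance = |w × v| / |v| = √15697 / √61 ≈ 16.041.

16.041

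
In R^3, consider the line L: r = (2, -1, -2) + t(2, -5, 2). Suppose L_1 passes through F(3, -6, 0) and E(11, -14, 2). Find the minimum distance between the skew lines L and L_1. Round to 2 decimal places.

0.22

A direction vector for L_1 is E − F = (8, -8, 2).
Common perpendicular direction n = (2, -5, 2) × (8, -8, 2) = (6, 12, 24).
With w = (3, -6, 0) − (2, -1, -2) = (1, -5, 2), w · n = -6.
Distance = |w · n| / |n| = |-6| / √756 ≈ 0.22.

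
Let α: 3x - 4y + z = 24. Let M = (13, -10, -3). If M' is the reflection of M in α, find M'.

λ = (n·M − d)/|n|² = (76 − 24)/26 = 2.
Reflection = M − 2λn = (13, -10, -3) − 4·(3, -4, 1) = (1, 6, -7).

(1, 6, -7)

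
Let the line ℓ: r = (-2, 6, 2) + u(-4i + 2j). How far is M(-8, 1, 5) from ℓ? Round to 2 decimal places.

Taking (-2, 6, 2) on ℓ with direction v = (-4, 2, 0): w = M − (-2, 6, 2) = (-6, -5, 3), and w × v = (-6, -12, -32).
Distance = |w × v| / |v| = √1204 / √20 ≈ 7.76.

7.76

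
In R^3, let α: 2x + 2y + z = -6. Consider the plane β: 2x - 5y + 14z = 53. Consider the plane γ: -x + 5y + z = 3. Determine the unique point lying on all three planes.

Solving the 3×3 linear system 2x + 2y + z = -6, 2x - 5y + 14z = 53, -x + 5y + z = 3 (e.g. by elimination or Cramer's rule, determinant = -177) gives (-4, -1, 4).

(-4, -1, 4)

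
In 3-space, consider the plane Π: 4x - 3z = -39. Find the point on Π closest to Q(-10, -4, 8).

Foot = Q − λn with λ = (n·Q − d)/|n|² = (-64 − (-39))/25 = -1.
Foot = (-10, -4, 8) − (-1)·(4, 0, -3) = (-6, -4, 5).

(-6, -4, 5)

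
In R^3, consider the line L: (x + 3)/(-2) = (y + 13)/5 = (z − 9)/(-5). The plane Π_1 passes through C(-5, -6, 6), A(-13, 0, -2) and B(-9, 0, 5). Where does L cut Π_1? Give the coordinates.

L has direction (-2, 5, -5) through (-3, -13, 9).
CA = (-8, 6, -8), CB = (-4, 6, -1); a normal to Π_1 is CA × CB = (42, 24, -24).
Using C: Π_1 has equation 42x + 24y - 24z = -498.
Substitute r = (-3, -13, 9) + t(-2, 5, -5) into the plane: -654 + 156t = -498, so t = 1.
Intersection: (-3, -13, 9) + 1·(-2, 5, -5) = (-5, -8, 4).

(-5, -8, 4)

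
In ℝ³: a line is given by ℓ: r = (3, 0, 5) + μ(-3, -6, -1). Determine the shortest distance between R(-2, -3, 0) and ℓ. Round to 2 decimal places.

Taking (3, 0, 5) on ℓ with direction v = (-3, -6, -1): w = R − (3, 0, 5) = (-5, -3, -5), and w × v = (-27, 10, 21).
Distance = |w × v| / |v| = √1270 / √46 ≈ 5.25.

5.25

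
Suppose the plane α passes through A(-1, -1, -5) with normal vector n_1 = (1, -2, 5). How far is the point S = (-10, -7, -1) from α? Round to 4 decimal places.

α: n_1·r = n_1·A gives x - 2y + 5z = -24.
n·S − d = (1)·(-10) + (-2)·(-7) + (5)·(-1) − (-24) = 23; |n| = √30.
Distance = |23| / √30 = 23/√30 ≈ 4.1992.

4.1992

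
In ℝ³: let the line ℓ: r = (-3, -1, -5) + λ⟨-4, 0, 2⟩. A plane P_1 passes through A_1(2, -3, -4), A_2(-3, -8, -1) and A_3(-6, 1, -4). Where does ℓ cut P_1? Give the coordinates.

A_1A_2 = (-5, -5, 3), A_1A_3 = (-8, 4, 0); a normal to P_1 is A_1A_2 × A_1A_3 = (-12, -24, -60).
Using A_1: P_1 has equation -12x - 24y - 60z = 288.
Substitute r = (-3, -1, -5) + t(-4, 0, 2) into the plane: 360 + (-72)t = 288, so t = 1.
Intersection: (-3, -1, -5) + 1·(-4, 0, 2) = (-7, -1, -3).

(-7, -1, -3)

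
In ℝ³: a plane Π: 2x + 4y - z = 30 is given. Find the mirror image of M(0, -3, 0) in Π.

λ = (n·M − d)/|n|² = (-12 − 30)/21 = -2.
Reflection = M − 2λn = (0, -3, 0) − (-4)·(2, 4, -1) = (8, 13, -4).

(8, 13, -4)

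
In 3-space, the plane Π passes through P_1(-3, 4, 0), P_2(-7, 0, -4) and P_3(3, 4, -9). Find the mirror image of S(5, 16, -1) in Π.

(11, 6, 3)

P_1P_2 = (-4, -4, -4), P_1P_3 = (6, 0, -9); a normal to Π is P_1P_2 × P_1P_3 = (36, -60, 24).
Using P_1: Π has equation 36x - 60y + 24z = -348.
λ = (n·S − d)/|n|² = (-804 − (-348))/5472 = -1/12.
Reflection = S − 2λn = (5, 16, -1) − (-1/6)·(36, -60, 24) = (11, 6, 3).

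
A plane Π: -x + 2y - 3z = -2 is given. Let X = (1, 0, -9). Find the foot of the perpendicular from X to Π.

Foot = X − λn with λ = (n·X − d)/|n|² = (26 − (-2))/14 = 2.
Foot = (1, 0, -9) − 2·(-1, 2, -3) = (3, -4, -3).

(3, -4, -3)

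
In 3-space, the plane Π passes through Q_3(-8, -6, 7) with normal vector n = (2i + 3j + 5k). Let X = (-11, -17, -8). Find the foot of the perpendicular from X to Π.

(-5, -8, 7)

Π: n·r = n·Q_3 gives 2x + 3y + 5z = 1.
Foot = X − λn with λ = (n·X − d)/|n|² = (-113 − 1)/38 = -3.
Foot = (-11, -17, -8) − (-3)·(2, 3, 5) = (-5, -8, 7).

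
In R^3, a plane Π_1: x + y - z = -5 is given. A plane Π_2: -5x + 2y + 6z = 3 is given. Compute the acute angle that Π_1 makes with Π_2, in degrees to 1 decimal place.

cos θ = |n₁·n₂| / (|n₁||n₂|) = |-9| / (√3 · √65).
θ = arccos(0.64450) ≈ 49.9°.

49.9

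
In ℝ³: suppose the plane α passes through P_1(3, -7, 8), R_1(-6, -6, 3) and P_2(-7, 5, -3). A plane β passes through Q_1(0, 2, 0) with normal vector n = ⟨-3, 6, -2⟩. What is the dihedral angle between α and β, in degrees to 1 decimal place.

73.0

P_1R_1 = (-9, 1, -5), P_1P_2 = (-10, 12, -11); a normal to α is P_1R_1 × P_1P_2 = (49, -49, -98).
Using P_1: α has equation 49x - 49y - 98z = -294.
β: n·r = n·Q_1 gives -3x + 6y - 2z = 12.
cos θ = |n₁·n₂| / (|n₁||n₂|) = |-245| / (√14406 · √49).
θ = arccos(0.29161) ≈ 73.0°.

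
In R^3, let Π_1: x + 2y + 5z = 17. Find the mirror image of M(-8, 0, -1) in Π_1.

(-6, 4, 9)

λ = (n·M − d)/|n|² = (-13 − 17)/30 = -1.
Reflection = M − 2λn = (-8, 0, -1) − (-2)·(1, 2, 5) = (-6, 4, 9).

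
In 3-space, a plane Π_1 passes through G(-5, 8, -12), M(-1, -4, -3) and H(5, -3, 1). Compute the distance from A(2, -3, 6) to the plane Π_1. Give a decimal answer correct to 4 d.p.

GM = (4, -12, 9), GH = (10, -11, 13); a normal to Π_1 is GM × GH = (-57, 38, 76).
Using G: Π_1 has equation -57x + 38y + 76z = -323.
n·A − d = (-57)·(2) + (38)·(-3) + (76)·(6) − (-323) = 551; |n| = √10469.
Distance = |551| / √10469 = 551/√10469 ≈ 5.3852.

5.3852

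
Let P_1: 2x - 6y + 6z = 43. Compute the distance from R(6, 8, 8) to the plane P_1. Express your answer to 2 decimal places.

3.56

n·R − d = (2)·(6) + (-6)·(8) + (6)·(8) − 43 = -31; |n| = √76.
Distance = |-31| / √76 = 31/√76 ≈ 3.56.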